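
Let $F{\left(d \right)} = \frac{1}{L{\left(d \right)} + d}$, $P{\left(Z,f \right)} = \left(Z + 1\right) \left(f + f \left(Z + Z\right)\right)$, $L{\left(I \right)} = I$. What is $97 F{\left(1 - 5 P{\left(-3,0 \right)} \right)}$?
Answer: $\frac{97}{2} \approx 48.5$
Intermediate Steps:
$P{\left(Z,f \right)} = \left(1 + Z\right) \left(f + 2 Z f\right)$ ($P{\left(Z,f \right)} = \left(1 + Z\right) \left(f + f 2 Z\right) = \left(1 + Z\right) \left(f + 2 Z f\right)$)
$F{\left(d \right)} = \frac{1}{2 d}$ ($F{\left(d \right)} = \frac{1}{d + d} = \frac{1}{2 d}$)
$97 F{\left(1 - 5 P{\left(-3,0 \right)} \right)} = 97 \frac{1}{2 \left(1 - 5 \cdot 0 \left(1 + 2 \left(-3\right)^{2} + 3 \left(-3\right)\right)\right)} = 97 \frac{1}{2 \left(1 - 5 \cdot 0 \left(1 + 2 \cdot 9 - 9\right)\right)} = 97 \frac{1}{2 \left(1 - 5 \cdot 0 \left(1 + 18 - 9\right)\right)} = 97 \frac{1}{2 \left(1 - 5 \cdot 0 \cdot 10\right)} = 97 \frac{1}{2 \left(1 - 0\right)} = 97 \frac{1}{2 \left(1 + 0\right)} = 97 \frac{1}{2 \cdot 1} = 97 \cdot \frac{1}{2} \cdot 1 = 97 \cdot \frac{1}{2} = \frac{97}{2}$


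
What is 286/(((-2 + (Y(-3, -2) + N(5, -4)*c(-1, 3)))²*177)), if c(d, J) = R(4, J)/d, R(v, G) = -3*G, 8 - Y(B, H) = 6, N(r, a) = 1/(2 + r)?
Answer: 14014/14337 ≈ 0.97747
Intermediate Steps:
Y(B, H) = 2 (Y(B, H) = 8 - 1*6 = 8 - 6 = 2)
c(d, J) = -3*J/d (c(d, J) = (-3*J)/d = -3*J/d)
286/(((-2 + (Y(-3, -2) + N(5, -4)*c(-1, 3)))²*177)) = 286/(((-2 + (2 + (-3*3/(-1))/(2 + 5)))²*177)) = 286/(((-2 + (2 + (-3*3*(-1))/7))²*177)) = 286/(((-2 + (2 + (⅐)*9))²*177)) = 286/(((-2 + (2 + 9/7))²*177)) = 286/(((-2 + 23/7)²*177)) = 286/(((9/7)²*177)) = 286/(((81/49)*177)) = 286/(14337/49) = 286*(49/14337) = 14014/14337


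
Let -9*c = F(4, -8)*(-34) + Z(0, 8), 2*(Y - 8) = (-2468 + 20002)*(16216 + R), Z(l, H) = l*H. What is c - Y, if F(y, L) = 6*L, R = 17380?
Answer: -883608964/3 ≈ -2.9454e+8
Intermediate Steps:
Z(l, H) = H*l
Y = 294536140 (Y = 8 + ((-2468 + 20002)*(16216 + 17380))/2 = 8 + (17534*33596)/2 = 8 + (1/2)*589072264 = 8 + 294536132 = 294536140)
c = -544/3 (c = -((6*(-8))*(-34) + 8*0)/9 = -(-48*(-34) + 0)/9 = -(1632 + 0)/9 = -1/9*1632 = -544/3 ≈ -181.33)
c - Y = -544/3 - 1*294536140 = -544/3 - 294536140 = -883608964/3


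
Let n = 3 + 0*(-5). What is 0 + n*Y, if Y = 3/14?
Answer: 9/14 ≈ 0.64286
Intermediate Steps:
n = 3 (n = 3 + 0 = 3)
Y = 3/14 (Y = 3*(1/14) = 3/14 ≈ 0.21429)
0 + n*Y = 0 + 3*(3/14) = 0 + 9/14 = 9/14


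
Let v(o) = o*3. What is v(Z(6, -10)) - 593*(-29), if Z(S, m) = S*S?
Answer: 17305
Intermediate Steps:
Z(S, m) = S²
v(o) = 3*o
v(Z(6, -10)) - 593*(-29) = 3*6² - 593*(-29) = 3*36 - 1*(-17197) = 108 + 17197 = 17305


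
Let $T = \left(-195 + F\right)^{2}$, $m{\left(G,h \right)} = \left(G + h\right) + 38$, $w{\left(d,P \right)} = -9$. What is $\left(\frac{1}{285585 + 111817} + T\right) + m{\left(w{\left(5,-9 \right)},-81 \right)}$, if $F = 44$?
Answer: $\frac{9040498099}{397402} \approx 22749.0$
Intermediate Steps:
$m{\left(G,h \right)} = 38 + G + h$
$T = 22801$ ($T = \left(-195 + 44\right)^{2} = \left(-151\right)^{2} = 22801$)
$\left(\frac{1}{285585 + 111817} + T\right) + m{\left(w{\left(5,-9 \right)},-81 \right)} = \left(\frac{1}{285585 + 111817} + 22801\right) - 52 = \left(\frac{1}{397402} + 22801\right) - 52 = \frac{9061163003}{397402} - 52 = \frac{9040498099}{397402}$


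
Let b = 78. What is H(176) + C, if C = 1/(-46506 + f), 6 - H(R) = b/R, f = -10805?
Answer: 28024991/5043368 ≈ 5.5568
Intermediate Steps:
H(R) = 6 - 78/R
C = -1/57311 (C = 1/(-46506 - 10805) = 1/(-57311) = -1/57311 ≈ -1.7449e-5)
H(176) + C = (6 - 78/176) - 1/57311 = (6 - 78*1/176) - 1/57311 = (6 - 39/88) - 1/57311 = 489/88 - 1/57311 = 28024991/5043368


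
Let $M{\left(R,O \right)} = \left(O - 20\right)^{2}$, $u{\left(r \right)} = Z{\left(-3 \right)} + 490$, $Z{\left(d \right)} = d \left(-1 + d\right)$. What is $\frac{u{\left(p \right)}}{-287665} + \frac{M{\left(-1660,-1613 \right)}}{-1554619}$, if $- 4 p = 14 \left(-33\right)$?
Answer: $- \frac{767893509923}{447209474635} \approx -1.7171$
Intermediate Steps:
$p = \frac{231}{2}$ ($p = - \frac{14 \left(-33\right)}{4} = \left(- \frac{1}{4}\right) \left(-462\right) = \frac{231}{2} \approx 115.5$)
$u{\left(r \right)} = 502$ ($u{\left(r \right)} = - 3 \left(-1 - 3\right) + 490 = \left(-3\right) \left(-4\right) + 490 = 12 + 490 = 502$)
$M{\left(R,O \right)} = \left(-20 + O\right)^{2}$
$\frac{u{\left(p \right)}}{-287665} + \frac{M{\left(-1660,-1613 \right)}}{-1554619} = \frac{502}{-287665} + \frac{\left(-20 - 1613\right)^{2}}{-1554619} = 502 \left(- \frac{1}{287665}\right) + \left(-1633\right)^{2} \left(- \frac{1}{1554619}\right) = - \frac{502}{287665} + 2666689 \left(- \frac{1}{1554619}\right) = - \frac{502}{287665} - \frac{2666689}{1554619} = - \frac{767893509923}{447209474635}$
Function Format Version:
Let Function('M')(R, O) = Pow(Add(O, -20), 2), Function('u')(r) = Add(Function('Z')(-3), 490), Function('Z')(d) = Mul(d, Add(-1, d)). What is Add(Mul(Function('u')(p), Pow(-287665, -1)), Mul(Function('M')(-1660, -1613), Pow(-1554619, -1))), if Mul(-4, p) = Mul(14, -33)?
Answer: Rational(-767893509923, 447209474635) ≈ -1.7171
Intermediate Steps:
p = Rational(231, 2) (p = Mul(Rational(-1, 4), Mul(14, -33)) = Mul(Rational(-1, 4), -462) = Rational(231, 2) ≈ 115.50)
Function('u')(r) = 502 (Function('u')(r) = Add(Mul(-3, Add(-1, -3)), 490) = Add(Mul(-3, -4), 490) = Add(12, 490) = 502)
Function('M')(R, O) = Pow(Add(-20, O), 2)
Add(Mul(Function('u')(p), Pow(-287665, -1)), Mul(Function('M')(-1660, -1613), Pow(-1554619, -1))) = Add(Mul(502, Pow(-287665, -1)), Mul(Pow(Add(-20, -1613), 2), Pow(-1554619, -1))) = Add(Mul(502, Rational(-1, 287665)), Mul(Pow(-1633, 2), Rational(-1, 1554619))) = Add(Rational(-502, 287665), Mul(2666689, Rational(-1, 1554619))) = Add(Rational(-502, 287665), Rational(-2666689, 1554619)) = Rational(-767893509923, 447209474635)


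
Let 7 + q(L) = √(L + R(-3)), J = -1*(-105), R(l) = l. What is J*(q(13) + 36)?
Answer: 3045 + 105*√10 ≈ 3377.0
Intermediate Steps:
J = 105
q(L) = -7 + √(-3 + L) (q(L) = -7 + √(L - 3) = -7 + √(-3 + L))
J*(q(13) + 36) = 105*((-7 + √(-3 + 13)) + 36) = 105*((-7 + √10) + 36) = 105*(29 + √10) = 3045 + 105*√10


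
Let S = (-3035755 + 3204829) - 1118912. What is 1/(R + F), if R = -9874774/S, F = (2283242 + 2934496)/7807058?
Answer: 1853860089151/20512234795334 ≈ 0.090378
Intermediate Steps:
S = -949838 (S = 169074 - 1118912 = -949838)
F = 2608869/3903529 (F = 5217738*(1/7807058) = 2608869/3903529 ≈ 0.66834)
R = 4937387/474919 (R = -9874774/(-949838) = -9874774*(-1/949838) = 4937387/474919 ≈ 10.396)
1/(R + F) = 1/(4937387/474919 + 2608869/3903529) = 1/(20512234795334/1853860089151) = 1853860089151/20512234795334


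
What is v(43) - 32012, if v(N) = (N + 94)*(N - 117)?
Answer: -42150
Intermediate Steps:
v(N) = (-117 + N)*(94 + N) (v(N) = (94 + N)*(-117 + N) = (-117 + N)*(94 + N))
v(43) - 32012 = (-10998 + 43**2 - 23*43) - 32012 = (-10998 + 1849 - 989) - 32012 = -10138 - 32012 = -42150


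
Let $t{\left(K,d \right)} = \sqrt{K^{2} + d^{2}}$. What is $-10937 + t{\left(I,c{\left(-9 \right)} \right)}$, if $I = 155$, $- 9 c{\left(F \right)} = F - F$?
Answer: $-10782$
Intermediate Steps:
$c{\left(F \right)} = 0$ ($c{\left(F \right)} = - \frac{F - F}{9} = \left(- \frac{1}{9}\right) 0 = 0$)
$-10937 + t{\left(I,c{\left(-9 \right)} \right)} = -10937 + \sqrt{155^{2} + 0^{2}} = -10937 + \sqrt{24025 + 0} = -10937 + \sqrt{24025} = -10937 + 155 = -10782$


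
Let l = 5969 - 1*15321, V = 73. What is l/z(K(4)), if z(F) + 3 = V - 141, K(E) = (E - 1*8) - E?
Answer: 9352/71 ≈ 131.72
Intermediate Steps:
K(E) = -8 (K(E) = (E - 8) - E = (-8 + E) - E = -8)
z(F) = -71 (z(F) = -3 + (73 - 141) = -3 - 68 = -71)
l = -9352 (l = 5969 - 15321 = -9352)
l/z(K(4)) = -9352/(-71) = -9352*(-1/71) = 9352/71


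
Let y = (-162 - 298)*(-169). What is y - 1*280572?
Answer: -202832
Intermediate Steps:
y = 77740 (y = -460*(-169) = 77740)
y - 1*280572 = 77740 - 1*280572 = 77740 - 280572 = -202832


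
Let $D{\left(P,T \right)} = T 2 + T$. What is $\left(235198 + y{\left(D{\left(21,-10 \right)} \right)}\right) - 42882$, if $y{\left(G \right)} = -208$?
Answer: $192108$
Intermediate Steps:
$D{\left(P,T \right)} = 3 T$ ($D{\left(P,T \right)} = 2 T + T = 3 T$)
$\left(235198 + y{\left(D{\left(21,-10 \right)} \right)}\right) - 42882 = \left(235198 - 208\right) - 42882 = 234990 - 42882 = 192108$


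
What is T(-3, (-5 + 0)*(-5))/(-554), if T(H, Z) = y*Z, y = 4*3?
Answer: -150/277 ≈ -0.54152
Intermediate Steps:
y = 12
T(H, Z) = 12*Z
T(-3, (-5 + 0)*(-5))/(-554) = (12*((-5 + 0)*(-5)))/(-554) = (12*(-5*(-5)))*(-1/554) = (12*25)*(-1/554) = 300*(-1/554) = -150/277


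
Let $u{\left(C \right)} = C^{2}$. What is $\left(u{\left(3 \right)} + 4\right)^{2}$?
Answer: $169$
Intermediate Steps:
$\left(u{\left(3 \right)} + 4\right)^{2} = \left(3^{2} + 4\right)^{2} = \left(9 + 4\right)^{2} = 13^{2} = 169$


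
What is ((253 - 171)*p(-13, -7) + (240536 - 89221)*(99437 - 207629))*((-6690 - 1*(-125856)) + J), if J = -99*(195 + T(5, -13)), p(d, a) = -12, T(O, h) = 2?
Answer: -1631590294642632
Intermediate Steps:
J = -19503 (J = -99*(195 + 2) = -99*197 = -19503)
((253 - 171)*p(-13, -7) + (240536 - 89221)*(99437 - 207629))*((-6690 - 1*(-125856)) + J) = ((253 - 171)*(-12) + (240536 - 89221)*(99437 - 207629))*((-6690 - 1*(-125856)) - 19503) = (82*(-12) + 151315*(-108192))*((-6690 + 125856) - 19503) = (-984 - 16371072480)*(119166 - 19503) = -16371073464*99663 = -1631590294642632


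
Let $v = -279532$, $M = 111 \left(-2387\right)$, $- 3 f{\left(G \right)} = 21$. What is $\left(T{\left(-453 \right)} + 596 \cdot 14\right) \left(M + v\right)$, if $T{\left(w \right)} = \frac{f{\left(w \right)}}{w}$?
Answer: $- \frac{2058080757271}{453} \approx -4.5432 \cdot 10^{9}$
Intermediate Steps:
$f{\left(G \right)} = -7$ ($f{\left(G \right)} = \left(- \frac{1}{3}\right) 21 = -7$)
$T{\left(w \right)} = - \frac{7}{w}$
$M = -264957$
$\left(T{\left(-453 \right)} + 596 \cdot 14\right) \left(M + v\right) = \left(- \frac{7}{-453} + 596 \cdot 14\right) \left(-264957 - 279532\right) = \left(\left(-7\right) \left(- \frac{1}{453}\right) + 8344\right) \left(-544489\right) = \left(\frac{7}{453} + 8344\right) \left(-544489\right) = \frac{3779839}{453} \left(-544489\right) = - \frac{2058080757271}{453}$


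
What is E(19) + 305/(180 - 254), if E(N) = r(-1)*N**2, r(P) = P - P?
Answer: -305/74 ≈ -4.1216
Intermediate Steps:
r(P) = 0
E(N) = 0 (E(N) = 0*N**2 = 0)
E(19) + 305/(180 - 254) = 0 + 305/(180 - 254) = 0 + 305/(-74) = 0 + 305*(-1/74) = 0 - 305/74 = -305/74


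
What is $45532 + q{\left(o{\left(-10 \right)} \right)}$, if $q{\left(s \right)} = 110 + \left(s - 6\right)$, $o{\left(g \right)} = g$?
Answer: $45626$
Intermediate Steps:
$q{\left(s \right)} = 104 + s$ ($q{\left(s \right)} = 110 + \left(s - 6\right) = 110 + \left(-6 + s\right) = 104 + s$)
$45532 + q{\left(o{\left(-10 \right)} \right)} = 45532 + \left(104 - 10\right) = 45532 + 94 = 45626$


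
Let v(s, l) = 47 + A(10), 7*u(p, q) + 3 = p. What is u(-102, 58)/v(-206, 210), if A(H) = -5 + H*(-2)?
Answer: -15/22 ≈ -0.68182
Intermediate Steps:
u(p, q) = -3/7 + p/7
A(H) = -5 - 2*H
v(s, l) = 22 (v(s, l) = 47 + (-5 - 2*10) = 47 + (-5 - 20) = 47 - 25 = 22)
u(-102, 58)/v(-206, 210) = (-3/7 + (⅐)*(-102))/22 = (-3/7 - 102/7)*(1/22) = -15*1/22 = -15/22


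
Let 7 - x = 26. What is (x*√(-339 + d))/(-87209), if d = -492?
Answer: 19*I*√831/87209 ≈ 0.0062805*I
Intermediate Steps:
x = -19 (x = 7 - 1*26 = 7 - 26 = -19)
(x*√(-339 + d))/(-87209) = -19*√(-339 - 492)/(-87209) = -19*I*√831*(-1/87209) = 19*I*√831/87209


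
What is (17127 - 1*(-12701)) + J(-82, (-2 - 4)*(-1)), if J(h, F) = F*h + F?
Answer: 29342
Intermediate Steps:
J(h, F) = F + F*h
(17127 - 1*(-12701)) + J(-82, (-2 - 4)*(-1)) = (17127 - 1*(-12701)) + ((-2 - 4)*(-1))*(1 - 82) = (17127 + 12701) - 6*(-1)*(-81) = 29828 + 6*(-81) = 29828 - 486 = 29342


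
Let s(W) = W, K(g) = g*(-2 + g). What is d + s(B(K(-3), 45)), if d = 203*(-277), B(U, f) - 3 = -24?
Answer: -56252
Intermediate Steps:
B(U, f) = -21 (B(U, f) = 3 - 24 = -21)
d = -56231
d + s(B(K(-3), 45)) = -56231 - 21 = -56252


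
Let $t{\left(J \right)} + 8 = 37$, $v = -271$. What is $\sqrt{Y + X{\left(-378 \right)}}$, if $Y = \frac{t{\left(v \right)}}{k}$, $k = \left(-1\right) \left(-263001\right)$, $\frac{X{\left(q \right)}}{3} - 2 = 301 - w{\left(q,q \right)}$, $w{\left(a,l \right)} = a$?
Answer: $\frac{4 \sqrt{10501883862}}{9069} \approx 45.2$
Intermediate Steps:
$X{\left(q \right)} = 909 - 3 q$ ($X{\left(q \right)} = 6 + 3 \left(301 - q\right) = 6 - \left(-903 + 3 q\right) = 909 - 3 q$)
$t{\left(J \right)} = 29$ ($t{\left(J \right)} = -8 + 37 = 29$)
$k = 263001$
$Y = \frac{1}{9069}$ ($Y = \frac{29}{263001} = 29 \cdot \frac{1}{263001} = \frac{1}{9069} \approx 0.00011027$)
$\sqrt{Y + X{\left(-378 \right)}} = \sqrt{\frac{1}{9069} + \left(909 - -1134\right)} = \sqrt{\frac{1}{9069} + \left(909 + 1134\right)} = \sqrt{\frac{1}{9069} + 2043} = \sqrt{\frac{18527968}{9069}} = \frac{4 \sqrt{10501883862}}{9069}$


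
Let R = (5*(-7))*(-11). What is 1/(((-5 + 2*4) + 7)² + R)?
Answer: 1/485 ≈ 0.0020619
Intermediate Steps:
R = 385 (R = -35*(-11) = 385)
1/(((-5 + 2*4) + 7)² + R) = 1/(((-5 + 2*4) + 7)² + 385) = 1/(((-5 + 8) + 7)² + 385) = 1/((3 + 7)² + 385) = 1/(10² + 385) = 1/(100 + 385) = 1/485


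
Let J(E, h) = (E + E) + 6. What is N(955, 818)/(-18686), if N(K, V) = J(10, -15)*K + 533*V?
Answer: -230412/9343 ≈ -24.661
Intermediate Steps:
J(E, h) = 6 + 2*E (J(E, h) = 2*E + 6 = 6 + 2*E)
N(K, V) = 26*K + 533*V (N(K, V) = (6 + 2*10)*K + 533*V = (6 + 20)*K + 533*V = 26*K + 533*V)
N(955, 818)/(-18686) = (26*955 + 533*818)/(-18686) = (24830 + 435994)*(-1/18686) = 460824*(-1/18686) = -230412/9343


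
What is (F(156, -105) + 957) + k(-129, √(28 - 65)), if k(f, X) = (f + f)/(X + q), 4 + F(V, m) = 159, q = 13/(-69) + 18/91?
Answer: 811022547019/729379799 + 5085933489*I*√37/729379799 ≈ 1111.9 + 42.415*I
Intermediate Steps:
q = 59/6279 (q = 13*(-1/69) + 18*(1/91) = -13/69 + 18/91 = 59/6279 ≈ 0.0093964)
F(V, m) = 155 (F(V, m) = -4 + 159 = 155)
k(f, X) = 2*f/(59/6279 + X) (k(f, X) = (f + f)/(X + 59/6279) = (2*f)/(59/6279 + X) = 2*f/(59/6279 + X))
(F(156, -105) + 957) + k(-129, √(28 - 65)) = (155 + 957) + 12558*(-129)/(59 + 6279*√(28 - 65)) = 1112 + 12558*(-129)/(59 + 6279*√(-37)) = 1112 + 12558*(-129)/(59 + 6279*(I*√37)) = 1112 + 12558*(-129)/(59 + 6279*I*√37) = 1112 - 1619982/(59 + 6279*I*√37)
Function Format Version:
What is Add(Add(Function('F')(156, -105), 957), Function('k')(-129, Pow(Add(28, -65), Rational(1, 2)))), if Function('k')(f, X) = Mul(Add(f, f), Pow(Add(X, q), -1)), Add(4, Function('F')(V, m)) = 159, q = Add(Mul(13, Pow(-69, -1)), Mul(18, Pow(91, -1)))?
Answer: Add(Rational(811022547019, 729379799), Mul(Rational(5085933489, 729379799), I, Pow(37, Rational(1, 2)))) ≈ Add(1111.9, Mul(42.415, I))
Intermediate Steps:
q = Rational(59, 6279) (q = Add(Mul(13, Rational(-1, 69)), Mul(18, Rational(1, 91))) = Add(Rational(-13, 69), Rational(18, 91)) = Rational(59, 6279) ≈ 0.0093964)
Function('F')(V, m) = 155 (Function('F')(V, m) = Add(-4, 159) = 155)
Function('k')(f, X) = Mul(2, f, Pow(Add(Rational(59, 6279), X), -1)) (Function('k')(f, X) = Mul(Add(f, f), Pow(Add(X, Rational(59, 6279)), -1)) = Mul(Mul(2, f), Pow(Add(Rational(59, 6279), X), -1)) = Mul(2, f, Pow(Add(Rational(59, 6279), X), -1)))
Add(Add(Function('F')(156, -105), 957), Function('k')(-129, Pow(Add(28, -65), Rational(1, 2)))) = Add(Add(155, 957), Mul(12558, -129, Pow(Add(59, Mul(6279, Pow(Add(28, -65), Rational(1, 2)))), -1))) = Add(1112, Mul(12558, -129, Pow(Add(59, Mul(6279, Pow(-37, Rational(1, 2)))), -1))) = Add(1112, Mul(12558, -129, Pow(Add(59, Mul(6279, Mul(I, Pow(37, Rational(1, 2))))), -1))) = Add(1112, Mul(12558, -129, Pow(Add(59, Mul(6279, I, Pow(37, Rational(1, 2)))), -1))) = Add(1112, Mul(-1619982, Pow(Add(59, Mul(6279, I, Pow(37, Rational(1, 2)))), -1)))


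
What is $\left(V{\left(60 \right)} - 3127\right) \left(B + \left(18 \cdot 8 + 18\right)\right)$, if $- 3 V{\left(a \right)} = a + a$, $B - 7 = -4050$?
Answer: $12291127$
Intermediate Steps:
$B = -4043$ ($B = 7 - 4050 = -4043$)
$V{\left(a \right)} = - \frac{2 a}{3}$ ($V{\left(a \right)} = - \frac{a + a}{3} = - \frac{2 a}{3}$)
$\left(V{\left(60 \right)} - 3127\right) \left(B + \left(18 \cdot 8 + 18\right)\right) = \left(\left(- \frac{2}{3}\right) 60 - 3127\right) \left(-4043 + \left(18 \cdot 8 + 18\right)\right) = \left(-40 - 3127\right) \left(-4043 + \left(144 + 18\right)\right) = - 3167 \left(-4043 + 162\right) = \left(-3167\right) \left(-3881\right) = 12291127$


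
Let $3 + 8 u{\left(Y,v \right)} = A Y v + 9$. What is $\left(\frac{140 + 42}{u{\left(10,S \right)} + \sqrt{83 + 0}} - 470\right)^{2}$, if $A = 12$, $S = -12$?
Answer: $\frac{58331740107784068}{262923843121} + \frac{1406610418304 \sqrt{83}}{262923843121} \approx 2.2191 \cdot 10^{5}$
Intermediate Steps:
$u{\left(Y,v \right)} = \frac{3}{4} + \frac{3 Y v}{2}$ ($u{\left(Y,v \right)} = - \frac{3}{8} + \frac{12 Y v + 9}{8} = - \frac{3}{8} + \frac{9 + 12 Y v}{8} = - \frac{3}{8} + \left(\frac{9}{8} + \frac{3 Y v}{2}\right) = \frac{3}{4} + \frac{3 Y v}{2}$)
$\left(\frac{140 + 42}{u{\left(10,S \right)} + \sqrt{83 + 0}} - 470\right)^{2} = \left(\frac{140 + 42}{\left(\frac{3}{4} + \frac{3}{2} \cdot 10 \left(-12\right)\right) + \sqrt{83 + 0}} - 470\right)^{2} = \left(\frac{182}{\left(\frac{3}{4} - 180\right) + \sqrt{83}} - 470\right)^{2} = \left(\frac{182}{- \frac{717}{4} + \sqrt{83}} - 470\right)^{2} = \left(-470 + \frac{182}{- \frac{717}{4} + \sqrt{83}}\right)^{2}$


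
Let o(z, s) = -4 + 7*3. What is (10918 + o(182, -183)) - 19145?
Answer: -8210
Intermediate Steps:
o(z, s) = 17 (o(z, s) = -4 + 21 = 17)
(10918 + o(182, -183)) - 19145 = (10918 + 17) - 19145 = 10935 - 19145 = -8210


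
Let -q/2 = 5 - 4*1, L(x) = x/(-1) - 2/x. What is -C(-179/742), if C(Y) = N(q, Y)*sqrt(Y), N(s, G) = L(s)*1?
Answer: -3*I*sqrt(132818)/742 ≈ -1.4735*I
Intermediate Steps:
L(x) = -x - 2/x (L(x) = x*(-1) - 2/x = -x - 2/x)
q = -2 (q = -2*(5 - 4*1) = -2*(5 - 4) = -2*1 = -2)
N(s, G) = -s - 2/s (N(s, G) = (-s - 2/s)*1 = -s - 2/s)
C(Y) = 3*sqrt(Y) (C(Y) = (-1*(-2) - 2/(-2))*sqrt(Y) = (2 - 2*(-1/2))*sqrt(Y) = (2 + 1)*sqrt(Y) = 3*sqrt(Y))
-C(-179/742) = -3*sqrt(-179/742) = -3*I*sqrt(132818)/742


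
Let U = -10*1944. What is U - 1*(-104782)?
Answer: 85342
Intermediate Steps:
U = -19440
U - 1*(-104782) = -19440 - 1*(-104782) = -19440 + 104782 = 85342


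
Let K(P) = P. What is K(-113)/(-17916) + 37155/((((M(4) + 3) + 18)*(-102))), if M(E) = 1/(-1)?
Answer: -11090641/609144 ≈ -18.207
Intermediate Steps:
M(E) = -1
K(-113)/(-17916) + 37155/((((M(4) + 3) + 18)*(-102))) = -113/(-17916) + 37155/((((-1 + 3) + 18)*(-102))) = -113*(-1/17916) + 37155/(((2 + 18)*(-102))) = 113/17916 + 37155/((20*(-102))) = 113/17916 + 37155/(-2040) = 113/17916 + 37155*(-1/2040) = 113/17916 - 2477/136 = -11090641/609144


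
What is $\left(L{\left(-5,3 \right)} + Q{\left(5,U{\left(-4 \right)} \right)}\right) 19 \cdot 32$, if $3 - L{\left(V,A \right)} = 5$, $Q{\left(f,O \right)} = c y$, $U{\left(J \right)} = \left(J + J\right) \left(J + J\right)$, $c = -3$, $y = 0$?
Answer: $-1216$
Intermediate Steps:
$U{\left(J \right)} = 4 J^{2}$ ($U{\left(J \right)} = 2 J 2 J = 4 J^{2}$)
$Q{\left(f,O \right)} = 0$ ($Q{\left(f,O \right)} = \left(-3\right) 0 = 0$)
$L{\left(V,A \right)} = -2$ ($L{\left(V,A \right)} = 3 - 5 = -2$)
$\left(L{\left(-5,3 \right)} + Q{\left(5,U{\left(-4 \right)} \right)}\right) 19 \cdot 32 = \left(-2 + 0\right) 19 \cdot 32 = \left(-2\right) 19 \cdot 32 = \left(-38\right) 32 = -1216$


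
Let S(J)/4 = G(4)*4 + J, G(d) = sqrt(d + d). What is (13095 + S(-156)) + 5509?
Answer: 17980 + 32*sqrt(2) ≈ 18025.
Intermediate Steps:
G(d) = sqrt(2)*sqrt(d) (G(d) = sqrt(2*d) = sqrt(2)*sqrt(d))
S(J) = 4*J + 32*sqrt(2) (S(J) = 4*((sqrt(2)*sqrt(4))*4 + J) = 4*((sqrt(2)*2)*4 + J) = 4*((2*sqrt(2))*4 + J) = 4*(8*sqrt(2) + J) = 4*(J + 8*sqrt(2)) = 4*J + 32*sqrt(2))
(13095 + S(-156)) + 5509 = (13095 + (4*(-156) + 32*sqrt(2))) + 5509 = (13095 + (-624 + 32*sqrt(2))) + 5509 = (12471 + 32*sqrt(2)) + 5509 = 17980 + 32*sqrt(2)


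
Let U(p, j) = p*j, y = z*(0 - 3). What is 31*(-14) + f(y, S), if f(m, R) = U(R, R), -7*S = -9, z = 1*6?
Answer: -21185/49 ≈ -432.35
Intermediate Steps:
z = 6
S = 9/7 (S = -⅐*(-9) = 9/7 ≈ 1.2857)
y = -18 (y = 6*(0 - 3) = 6*(-3) = -18)
U(p, j) = j*p
f(m, R) = R² (f(m, R) = R*R = R²)
31*(-14) + f(y, S) = 31*(-14) + (9/7)² = -434 + 81/49 = -21185/49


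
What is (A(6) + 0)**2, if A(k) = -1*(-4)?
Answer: 16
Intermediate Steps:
A(k) = 4
(A(6) + 0)**2 = (4 + 0)**2 = 4**2 = 16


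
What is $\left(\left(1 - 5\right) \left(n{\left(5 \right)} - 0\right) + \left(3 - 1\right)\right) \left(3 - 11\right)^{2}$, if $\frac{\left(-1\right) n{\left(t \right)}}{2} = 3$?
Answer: $1664$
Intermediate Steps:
$n{\left(t \right)} = -6$ ($n{\left(t \right)} = \left(-2\right) 3 = -6$)
$\left(\left(1 - 5\right) \left(n{\left(5 \right)} - 0\right) + \left(3 - 1\right)\right) \left(3 - 11\right)^{2} = \left(\left(1 - 5\right) \left(-6 - 0\right) + \left(3 - 1\right)\right) \left(3 - 11\right)^{2} = \left(- 4 \left(-6 + 0\right) + \left(3 - 1\right)\right) \left(-8\right)^{2} = \left(\left(-4\right) \left(-6\right) + 2\right) 64 = \left(24 + 2\right) 64 = 26 \cdot 64 = 1664$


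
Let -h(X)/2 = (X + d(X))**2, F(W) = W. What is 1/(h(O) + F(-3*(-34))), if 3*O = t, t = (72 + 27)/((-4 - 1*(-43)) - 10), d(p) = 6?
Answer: 841/84 ≈ 10.012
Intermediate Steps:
t = 99/29 (t = 99/((-4 + 43) - 10) = 99/(39 - 10) = 99/29 ≈ 3.4138)
O = 33/29 (O = (1/3)*(99/29) = 33/29 ≈ 1.1379)
h(X) = -2*(6 + X)**2 (h(X) = -2*(X + 6)**2 = -2*(6 + X)**2)
1/(h(O) + F(-3*(-34))) = 1/(-2*(6 + 33/29)**2 - 3*(-34)) = 1/(-2*(207/29)**2 + 102) = 1/(-2*42849/841 + 102) = 1/(-85698/841 + 102) = 1/(84/841) = 841/84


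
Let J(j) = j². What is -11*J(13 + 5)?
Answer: -3564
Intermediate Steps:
-11*J(13 + 5) = -11*(13 + 5)² = -11*18² = -11*324 = -3564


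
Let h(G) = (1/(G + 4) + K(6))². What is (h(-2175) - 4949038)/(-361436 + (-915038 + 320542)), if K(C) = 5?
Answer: 11662945501421/2252768947806 ≈ 5.1772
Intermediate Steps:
h(G) = (5 + 1/(4 + G))² (h(G) = (1/(G + 4) + 5)² = (1/(4 + G) + 5)² = (5 + 1/(4 + G))²)
(h(-2175) - 4949038)/(-361436 + (-915038 + 320542)) = ((21 + 5*(-2175))²/(4 - 2175)² - 4949038)/(-361436 + (-915038 + 320542)) = ((21 - 10875)²/(-2171)² - 4949038)/(-361436 - 594496) = ((1/4713241)*(-10854)² - 4949038)/(-955932) = ((1/4713241)*117809316 - 4949038)*(-1/955932) = (117809316/4713241 - 4949038)*(-1/955932) = -23325891002842/4713241*(-1/955932) = 11662945501421/2252768947806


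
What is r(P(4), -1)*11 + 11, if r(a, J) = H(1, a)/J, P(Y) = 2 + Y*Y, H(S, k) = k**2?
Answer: -3553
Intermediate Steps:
P(Y) = 2 + Y**2
r(a, J) = a**2/J
r(P(4), -1)*11 + 11 = ((2 + 4**2)**2/(-1))*11 + 11 = -(2 + 16)**2*11 + 11 = -1*18**2*11 + 11 = -1*324*11 + 11 = -324*11 + 11 = -3564 + 11 = -3553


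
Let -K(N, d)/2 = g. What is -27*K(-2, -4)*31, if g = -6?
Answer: -10044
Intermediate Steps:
K(N, d) = 12 (K(N, d) = -2*(-6) = 12)
-27*K(-2, -4)*31 = -27*12*31 = -324*31 = -10044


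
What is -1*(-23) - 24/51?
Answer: 383/17 ≈ 22.529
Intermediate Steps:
-1*(-23) - 24/51 = 23 - 24*1/51 = 23 - 8/17 = 383/17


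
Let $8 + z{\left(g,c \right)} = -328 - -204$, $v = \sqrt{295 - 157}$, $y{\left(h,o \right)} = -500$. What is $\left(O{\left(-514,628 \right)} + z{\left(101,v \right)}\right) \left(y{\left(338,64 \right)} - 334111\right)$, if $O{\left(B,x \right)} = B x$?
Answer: $108053922564$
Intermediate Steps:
$v = \sqrt{138} \approx 11.747$
$z{\left(g,c \right)} = -132$ ($z{\left(g,c \right)} = -8 - 124 = -132$)
$\left(O{\left(-514,628 \right)} + z{\left(101,v \right)}\right) \left(y{\left(338,64 \right)} - 334111\right) = \left(\left(-514\right) 628 - 132\right) \left(-500 - 334111\right) = \left(-322792 - 132\right) \left(-334611\right) = \left(-322924\right) \left(-334611\right) = 108053922564$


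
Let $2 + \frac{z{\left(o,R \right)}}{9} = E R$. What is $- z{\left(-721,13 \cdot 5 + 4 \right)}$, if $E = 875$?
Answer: $-543357$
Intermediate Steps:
$z{\left(o,R \right)} = -18 + 7875 R$ ($z{\left(o,R \right)} = -18 + 9 \cdot 875 R = -18 + 7875 R$)
$- z{\left(-721,13 \cdot 5 + 4 \right)} = - (-18 + 7875 \left(13 \cdot 5 + 4\right)) = - (-18 + 7875 \left(65 + 4\right)) = - (-18 + 7875 \cdot 69) = - (-18 + 543375) = \left(-1\right) 543357 = -543357$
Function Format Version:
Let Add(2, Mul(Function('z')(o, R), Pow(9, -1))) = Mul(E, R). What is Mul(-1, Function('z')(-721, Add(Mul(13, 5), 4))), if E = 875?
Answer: -543357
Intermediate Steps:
Function('z')(o, R) = Add(-18, Mul(7875, R)) (Function('z')(o, R) = Add(-18, Mul(9, Mul(875, R))) = Add(-18, Mul(7875, R)))
Mul(-1, Function('z')(-721, Add(Mul(13, 5), 4))) = Mul(-1, Add(-18, Mul(7875, Add(Mul(13, 5), 4)))) = Mul(-1, Add(-18, Mul(7875, Add(65, 4)))) = Mul(-1, Add(-18, Mul(7875, 69))) = Mul(-1, Add(-18, 543375)) = Mul(-1, 543357) = -543357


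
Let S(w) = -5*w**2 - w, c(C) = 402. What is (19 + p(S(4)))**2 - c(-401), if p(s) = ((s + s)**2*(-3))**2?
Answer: 51399545052641845207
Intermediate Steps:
S(w) = -w - 5*w**2
p(s) = 144*s**4 (p(s) = ((2*s)**2*(-3))**2 = ((4*s**2)*(-3))**2 = (-12*s**2)**2 = 144*s**4)
(19 + p(S(4)))**2 - c(-401) = (19 + 144*(-1*4*(1 + 5*4))**4)**2 - 1*402 = (19 + 144*(-1*4*(1 + 20))**4)**2 - 402 = (19 + 144*(-1*4*21)**4)**2 - 402 = (19 + 144*(-84)**4)**2 - 402 = (19 + 144*49787136)**2 - 402 = (19 + 7169347584)**2 - 402 = 7169347603**2 - 402 = 51399545052641845609 - 402 = 51399545052641845207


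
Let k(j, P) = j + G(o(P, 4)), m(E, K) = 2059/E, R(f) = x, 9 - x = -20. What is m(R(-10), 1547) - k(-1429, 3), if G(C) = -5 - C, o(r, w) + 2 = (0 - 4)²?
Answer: 1519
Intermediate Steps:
x = 29 (x = 9 - 1*(-20) = 9 + 20 = 29)
R(f) = 29
o(r, w) = 14 (o(r, w) = -2 + (0 - 4)² = -2 + (-4)² = -2 + 16 = 14)
k(j, P) = -19 + j (k(j, P) = j + (-5 - 1*14) = j + (-5 - 14) = j - 19 = -19 + j)
m(R(-10), 1547) - k(-1429, 3) = 2059/29 - (-19 - 1429) = 2059*(1/29) - 1*(-1448) = 71 + 1448 = 1519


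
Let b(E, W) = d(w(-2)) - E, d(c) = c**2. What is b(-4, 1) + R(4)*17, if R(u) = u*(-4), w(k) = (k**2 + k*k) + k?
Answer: -232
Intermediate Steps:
w(k) = k + 2*k**2 (w(k) = (k**2 + k**2) + k = 2*k**2 + k = k + 2*k**2)
b(E, W) = 36 - E (b(E, W) = (-2*(1 + 2*(-2)))**2 - E = (-2*(1 - 4))**2 - E = (-2*(-3))**2 - E = 6**2 - E = 36 - E)
R(u) = -4*u
b(-4, 1) + R(4)*17 = (36 - 1*(-4)) - 4*4*17 = (36 + 4) - 16*17 = 40 - 272 = -232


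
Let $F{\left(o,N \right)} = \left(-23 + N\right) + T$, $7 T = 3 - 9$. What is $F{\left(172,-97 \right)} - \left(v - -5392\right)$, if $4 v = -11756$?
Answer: $- \frac{18017}{7} \approx -2573.9$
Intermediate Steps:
$T = - \frac{6}{7}$ ($T = \frac{3 - 9}{7} = \frac{1}{7} \left(-6\right) = - \frac{6}{7} \approx -0.85714$)
$v = -2939$ ($v = \frac{1}{4} \left(-11756\right) = -2939$)
$F{\left(o,N \right)} = - \frac{167}{7} + N$ ($F{\left(o,N \right)} = \left(-23 + N\right) - \frac{6}{7} = - \frac{167}{7} + N$)
$F{\left(172,-97 \right)} - \left(v - -5392\right) = \left(- \frac{167}{7} - 97\right) - \left(-2939 - -5392\right) = - \frac{846}{7} - \left(-2939 + 5392\right) = - \frac{846}{7} - 2453 = - \frac{18017}{7}$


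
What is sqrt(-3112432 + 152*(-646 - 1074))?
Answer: 4*I*sqrt(210867) ≈ 1836.8*I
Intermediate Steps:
sqrt(-3112432 + 152*(-646 - 1074)) = sqrt(-3112432 + 152*(-1720)) = sqrt(-3112432 - 261440) = sqrt(-3373872) = 4*I*sqrt(210867)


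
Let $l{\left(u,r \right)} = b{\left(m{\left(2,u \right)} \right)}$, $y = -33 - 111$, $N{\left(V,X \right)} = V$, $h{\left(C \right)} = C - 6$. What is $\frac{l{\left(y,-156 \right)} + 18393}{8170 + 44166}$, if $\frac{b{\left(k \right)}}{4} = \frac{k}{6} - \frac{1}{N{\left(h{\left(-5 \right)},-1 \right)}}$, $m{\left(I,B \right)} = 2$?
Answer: $\frac{607025}{1727088} \approx 0.35147$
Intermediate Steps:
$h{\left(C \right)} = -6 + C$ ($h{\left(C \right)} = C - 6 = -6 + C$)
$b{\left(k \right)} = \frac{4}{11} + \frac{2 k}{3}$ ($b{\left(k \right)} = 4 \left(\frac{k}{6} - \frac{1}{-6 - 5}\right) = 4 \left(k \frac{1}{6} - \frac{1}{-11}\right) = 4 \left(\frac{k}{6} - - \frac{1}{11}\right) = 4 \left(\frac{k}{6} + \frac{1}{11}\right) = 4 \left(\frac{1}{11} + \frac{k}{6}\right) = \frac{4}{11} + \frac{2 k}{3}$)
$y = -144$
$l{\left(u,r \right)} = \frac{56}{33}$ ($l{\left(u,r \right)} = \frac{4}{11} + \frac{2}{3} \cdot 2 = \frac{4}{11} + \frac{4}{3} = \frac{56}{33}$)
$\frac{l{\left(y,-156 \right)} + 18393}{8170 + 44166} = \frac{\frac{56}{33} + 18393}{8170 + 44166} = \frac{607025}{33 \cdot 52336} = \frac{607025}{33} \cdot \frac{1}{52336} = \frac{607025}{1727088}$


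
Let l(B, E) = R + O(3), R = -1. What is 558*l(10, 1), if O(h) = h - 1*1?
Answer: 558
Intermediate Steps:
O(h) = -1 + h (O(h) = h - 1 = -1 + h)
l(B, E) = 1 (l(B, E) = -1 + (-1 + 3) = -1 + 2 = 1)
558*l(10, 1) = 558*1 = 558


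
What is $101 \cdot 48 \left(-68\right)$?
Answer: $-329664$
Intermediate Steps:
$101 \cdot 48 \left(-68\right) = 4848 \left(-68\right) = -329664$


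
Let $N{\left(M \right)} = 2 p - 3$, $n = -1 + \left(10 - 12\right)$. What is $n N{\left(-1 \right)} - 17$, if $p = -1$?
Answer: $-2$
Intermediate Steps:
$n = -3$ ($n = -1 + \left(10 - 12\right) = -1 - 2 = -3$)
$N{\left(M \right)} = -5$ ($N{\left(M \right)} = 2 \left(-1\right) - 3 = -2 - 3 = -5$)
$n N{\left(-1 \right)} - 17 = \left(-3\right) \left(-5\right) - 17 = 15 - 17 = -2$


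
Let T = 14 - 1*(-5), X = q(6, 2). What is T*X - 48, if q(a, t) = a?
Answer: 66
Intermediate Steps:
X = 6
T = 19 (T = 14 + 5 = 19)
T*X - 48 = 19*6 - 48 = 114 - 48 = 66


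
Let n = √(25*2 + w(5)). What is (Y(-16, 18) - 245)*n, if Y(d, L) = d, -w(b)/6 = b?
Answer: -522*√5 ≈ -1167.2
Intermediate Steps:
w(b) = -6*b
n = 2*√5 (n = √(25*2 - 6*5) = √(50 - 30) = √20 = 2*√5 ≈ 4.4721)
(Y(-16, 18) - 245)*n = (-16 - 245)*(2*√5) = -522*√5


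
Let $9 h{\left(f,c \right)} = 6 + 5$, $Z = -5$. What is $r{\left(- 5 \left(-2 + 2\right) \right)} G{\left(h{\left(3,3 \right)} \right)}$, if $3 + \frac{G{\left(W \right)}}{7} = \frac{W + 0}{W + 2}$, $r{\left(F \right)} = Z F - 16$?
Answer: $\frac{8512}{29} \approx 293.52$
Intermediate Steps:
$h{\left(f,c \right)} = \frac{11}{9}$ ($h{\left(f,c \right)} = \frac{6 + 5}{9} = \frac{1}{9} \cdot 11 = \frac{11}{9}$)
$r{\left(F \right)} = -16 - 5 F$ ($r{\left(F \right)} = - 5 F - 16 = -16 - 5 F$)
$G{\left(W \right)} = -21 + \frac{7 W}{2 + W}$ ($G{\left(W \right)} = -21 + 7 \frac{W + 0}{W + 2} = -21 + 7 \frac{W}{2 + W} = -21 + \frac{7 W}{2 + W}$)
$r{\left(- 5 \left(-2 + 2\right) \right)} G{\left(h{\left(3,3 \right)} \right)} = \left(-16 - 5 \left(- 5 \left(-2 + 2\right)\right)\right) \frac{14 \left(-3 - \frac{11}{9}\right)}{2 + \frac{11}{9}} = \left(-16 - 5 \left(\left(-5\right) 0\right)\right) \frac{14 \left(-3 - \frac{11}{9}\right)}{\frac{29}{9}} = \left(-16 - 0\right) 14 \cdot \frac{9}{29} \left(- \frac{38}{9}\right) = \left(-16 + 0\right) \left(- \frac{532}{29}\right) = \left(-16\right) \left(- \frac{532}{29}\right) = \frac{8512}{29}$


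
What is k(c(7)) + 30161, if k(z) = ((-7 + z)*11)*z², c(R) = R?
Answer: 30161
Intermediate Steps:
k(z) = z²*(-77 + 11*z) (k(z) = (-77 + 11*z)*z² = z²*(-77 + 11*z))
k(c(7)) + 30161 = 11*7²*(-7 + 7) + 30161 = 11*49*0 + 30161 = 0 + 30161 = 30161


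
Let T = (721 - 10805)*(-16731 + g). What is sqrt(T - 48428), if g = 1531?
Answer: 2*sqrt(38307093) ≈ 12379.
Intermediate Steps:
T = 153276800 (T = (721 - 10805)*(-16731 + 1531) = -10084*(-15200) = 153276800)
sqrt(T - 48428) = sqrt(153276800 - 48428) = sqrt(153228372) = 2*sqrt(38307093)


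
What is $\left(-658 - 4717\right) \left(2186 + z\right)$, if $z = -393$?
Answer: $-9637375$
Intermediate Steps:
$\left(-658 - 4717\right) \left(2186 + z\right) = \left(-658 - 4717\right) \left(2186 - 393\right) = \left(-5375\right) 1793 = -9637375$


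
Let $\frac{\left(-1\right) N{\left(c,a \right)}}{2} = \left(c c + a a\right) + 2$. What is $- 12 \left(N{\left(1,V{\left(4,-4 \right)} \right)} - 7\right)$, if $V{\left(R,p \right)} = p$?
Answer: $540$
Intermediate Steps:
$N{\left(c,a \right)} = -4 - 2 a^{2} - 2 c^{2}$ ($N{\left(c,a \right)} = - 2 \left(\left(c c + a a\right) + 2\right) = - 2 \left(\left(c^{2} + a^{2}\right) + 2\right) = - 2 \left(\left(a^{2} + c^{2}\right) + 2\right) = - 2 \left(2 + a^{2} + c^{2}\right) = -4 - 2 a^{2} - 2 c^{2}$)
$- 12 \left(N{\left(1,V{\left(4,-4 \right)} \right)} - 7\right) = - 12 \left(\left(-4 - 2 \left(-4\right)^{2} - 2 \cdot 1^{2}\right) - 7\right) = - 12 \left(\left(-4 - 32 - 2\right) - 7\right) = - 12 \left(-38 - 7\right) = \left(-12\right) \left(-45\right) = 540$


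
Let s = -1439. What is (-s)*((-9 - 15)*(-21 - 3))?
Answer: 828864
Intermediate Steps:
(-s)*((-9 - 15)*(-21 - 3)) = (-1*(-1439))*((-9 - 15)*(-21 - 3)) = 1439*(-24*(-24)) = 1439*576 = 828864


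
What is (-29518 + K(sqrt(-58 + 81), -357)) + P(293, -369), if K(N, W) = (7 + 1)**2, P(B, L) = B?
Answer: -29161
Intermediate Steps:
K(N, W) = 64 (K(N, W) = 8**2 = 64)
(-29518 + K(sqrt(-58 + 81), -357)) + P(293, -369) = (-29518 + 64) + 293 = -29454 + 293 = -29161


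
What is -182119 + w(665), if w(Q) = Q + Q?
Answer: -180789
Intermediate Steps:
w(Q) = 2*Q
-182119 + w(665) = -182119 + 2*665 = -182119 + 1330 = -180789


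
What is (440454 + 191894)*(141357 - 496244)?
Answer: -224412084676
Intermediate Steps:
(440454 + 191894)*(141357 - 496244) = 632348*(-354887) = -224412084676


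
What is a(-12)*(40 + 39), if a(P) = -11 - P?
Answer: 79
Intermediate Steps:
a(-12)*(40 + 39) = (-11 - 1*(-12))*(40 + 39) = (-11 + 12)*79 = 1*79 = 79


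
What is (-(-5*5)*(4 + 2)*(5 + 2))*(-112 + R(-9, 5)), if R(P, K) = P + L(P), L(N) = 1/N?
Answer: -381500/3 ≈ -1.2717e+5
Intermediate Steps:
R(P, K) = P + 1/P
(-(-5*5)*(4 + 2)*(5 + 2))*(-112 + R(-9, 5)) = (-(-5*5)*(4 + 2)*(5 + 2))*(-112 + (-9 + 1/(-9))) = (-(-25)*6*7)*(-112 + (-9 - ⅑)) = (-(-25)*42)*(-112 - 82/9) = -1*(-1050)*(-1090/9) = 1050*(-1090/9) = -381500/3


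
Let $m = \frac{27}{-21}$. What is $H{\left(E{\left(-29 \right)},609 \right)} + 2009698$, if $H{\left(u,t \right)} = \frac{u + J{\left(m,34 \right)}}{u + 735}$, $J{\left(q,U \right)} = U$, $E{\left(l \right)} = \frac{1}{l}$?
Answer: $\frac{42834704157}{21314} \approx 2.0097 \cdot 10^{6}$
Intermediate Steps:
$m = - \frac{9}{7}$ ($m = 27 \left(- \frac{1}{21}\right) = - \frac{9}{7} \approx -1.2857$)
$H{\left(u,t \right)} = \frac{34 + u}{735 + u}$ ($H{\left(u,t \right)} = \frac{u + 34}{u + 735} = \frac{34 + u}{735 + u}$)
$H{\left(E{\left(-29 \right)},609 \right)} + 2009698 = \frac{34 + \frac{1}{-29}}{735 + \frac{1}{-29}} + 2009698 = \frac{34 - \frac{1}{29}}{735 - \frac{1}{29}} + 2009698 = \frac{1}{\frac{21314}{29}} \cdot \frac{985}{29} + 2009698 = \frac{29}{21314} \cdot \frac{985}{29} + 2009698 = \frac{985}{21314} + 2009698 = \frac{42834704157}{21314}$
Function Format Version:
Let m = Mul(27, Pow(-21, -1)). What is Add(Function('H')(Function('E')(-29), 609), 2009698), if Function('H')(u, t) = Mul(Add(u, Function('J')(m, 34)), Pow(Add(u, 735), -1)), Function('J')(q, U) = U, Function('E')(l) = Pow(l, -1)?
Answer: Rational(42834704157, 21314) ≈ 2.0097e+6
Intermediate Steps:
m = Rational(-9, 7) (m = Mul(27, Rational(-1, 21)) = Rational(-9, 7) ≈ -1.2857)
Function('H')(u, t) = Mul(Pow(Add(735, u), -1), Add(34, u)) (Function('H')(u, t) = Mul(Add(u, 34), Pow(Add(u, 735), -1)) = Mul(Add(34, u), Pow(Add(735, u), -1)) = Mul(Pow(Add(735, u), -1), Add(34, u)))
Add(Function('H')(Function('E')(-29), 609), 2009698) = Add(Mul(Pow(Add(735, Pow(-29, -1)), -1), Add(34, Pow(-29, -1))), 2009698) = Add(Mul(Pow(Add(735, Rational(-1, 29)), -1), Add(34, Rational(-1, 29))), 2009698) = Add(Mul(Pow(Rational(21314, 29), -1), Rational(985, 29)), 2009698) = Add(Mul(Rational(29, 21314), Rational(985, 29)), 2009698) = Add(Rational(985, 21314), 2009698) = Rational(42834704157, 21314)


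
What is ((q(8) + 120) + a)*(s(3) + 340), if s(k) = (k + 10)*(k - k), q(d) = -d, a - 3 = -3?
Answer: 38080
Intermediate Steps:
a = 0 (a = 3 - 3 = 0)
s(k) = 0 (s(k) = (10 + k)*0 = 0)
((q(8) + 120) + a)*(s(3) + 340) = ((-1*8 + 120) + 0)*(0 + 340) = ((-8 + 120) + 0)*340 = (112 + 0)*340 = 112*340 = 38080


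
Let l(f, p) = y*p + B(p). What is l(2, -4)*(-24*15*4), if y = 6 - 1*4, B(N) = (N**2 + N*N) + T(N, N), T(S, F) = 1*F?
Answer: -28800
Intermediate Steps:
T(S, F) = F
B(N) = N + 2*N**2 (B(N) = (N**2 + N*N) + N = (N**2 + N**2) + N = 2*N**2 + N = N + 2*N**2)
y = 2 (y = 6 - 4 = 2)
l(f, p) = 2*p + p*(1 + 2*p)
l(2, -4)*(-24*15*4) = (-4*(3 + 2*(-4)))*(-24*15*4) = (-4*(3 - 8))*(-360*4) = -4*(-5)*(-1440) = 20*(-1440) = -28800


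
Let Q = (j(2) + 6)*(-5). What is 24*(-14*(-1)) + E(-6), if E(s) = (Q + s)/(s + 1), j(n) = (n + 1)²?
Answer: 1761/5 ≈ 352.20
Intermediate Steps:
j(n) = (1 + n)²
Q = -75 (Q = ((1 + 2)² + 6)*(-5) = (3² + 6)*(-5) = (9 + 6)*(-5) = 15*(-5) = -75)
E(s) = (-75 + s)/(1 + s) (E(s) = (-75 + s)/(s + 1) = (-75 + s)/(1 + s))
24*(-14*(-1)) + E(-6) = 24*(-14*(-1)) + (-75 - 6)/(1 - 6) = 24*14 - 81/(-5) = 336 - ⅕*(-81) = 336 + 81/5 = 1761/5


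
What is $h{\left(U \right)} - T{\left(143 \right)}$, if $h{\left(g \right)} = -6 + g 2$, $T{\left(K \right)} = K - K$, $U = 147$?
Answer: $288$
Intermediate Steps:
$T{\left(K \right)} = 0$
$h{\left(g \right)} = -6 + 2 g$
$h{\left(U \right)} - T{\left(143 \right)} = \left(-6 + 2 \cdot 147\right) - 0 = \left(-6 + 294\right) + 0 = 288 + 0 = 288$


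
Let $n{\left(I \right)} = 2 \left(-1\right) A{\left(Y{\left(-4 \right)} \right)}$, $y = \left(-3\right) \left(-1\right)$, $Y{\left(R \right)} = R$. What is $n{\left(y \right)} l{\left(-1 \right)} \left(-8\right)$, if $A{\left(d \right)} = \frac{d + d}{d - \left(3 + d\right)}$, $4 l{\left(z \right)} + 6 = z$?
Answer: $- \frac{224}{3} \approx -74.667$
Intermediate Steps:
$l{\left(z \right)} = - \frac{3}{2} + \frac{z}{4}$
$A{\left(d \right)} = - \frac{2 d}{3}$ ($A{\left(d \right)} = \frac{2 d}{-3} = 2 d \left(- \frac{1}{3}\right) = - \frac{2 d}{3}$)
$y = 3$
$n{\left(I \right)} = - \frac{16}{3}$ ($n{\left(I \right)} = 2 \left(-1\right) \left(\left(- \frac{2}{3}\right) \left(-4\right)\right) = \left(-2\right) \frac{8}{3} = - \frac{16}{3}$)
$n{\left(y \right)} l{\left(-1 \right)} \left(-8\right) = - \frac{16 \left(- \frac{3}{2} + \frac{1}{4} \left(-1\right)\right) \left(-8\right)}{3} = - \frac{16 \left(- \frac{3}{2} - \frac{1}{4}\right) \left(-8\right)}{3} = - \frac{16 \left(\left(- \frac{7}{4}\right) \left(-8\right)\right)}{3} = \left(- \frac{16}{3}\right) 14 = - \frac{224}{3}$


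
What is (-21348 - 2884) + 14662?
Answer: -9570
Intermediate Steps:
(-21348 - 2884) + 14662 = -24232 + 14662 = -9570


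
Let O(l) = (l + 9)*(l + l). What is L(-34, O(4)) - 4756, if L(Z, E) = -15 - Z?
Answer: -4737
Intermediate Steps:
O(l) = 2*l*(9 + l) (O(l) = (9 + l)*(2*l) = 2*l*(9 + l))
L(-34, O(4)) - 4756 = (-15 - 1*(-34)) - 4756 = (-15 + 34) - 4756 = 19 - 4756 = -4737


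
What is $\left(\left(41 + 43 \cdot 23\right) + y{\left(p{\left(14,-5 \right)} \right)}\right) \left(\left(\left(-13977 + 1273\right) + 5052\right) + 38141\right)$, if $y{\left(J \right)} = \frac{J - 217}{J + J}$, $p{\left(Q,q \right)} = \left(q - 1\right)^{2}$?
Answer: $\frac{751848577}{24} \approx 3.1327 \cdot 10^{7}$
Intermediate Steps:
$p{\left(Q,q \right)} = \left(-1 + q\right)^{2}$
$y{\left(J \right)} = \frac{-217 + J}{2 J}$
$\left(\left(41 + 43 \cdot 23\right) + y{\left(p{\left(14,-5 \right)} \right)}\right) \left(\left(\left(-13977 + 1273\right) + 5052\right) + 38141\right) = \left(\left(41 + 43 \cdot 23\right) + \frac{-217 + \left(-1 - 5\right)^{2}}{2 \left(-1 - 5\right)^{2}}\right) \left(\left(\left(-13977 + 1273\right) + 5052\right) + 38141\right) = \left(\left(41 + 989\right) + \frac{-217 + \left(-6\right)^{2}}{2 \left(-6\right)^{2}}\right) \left(\left(-12704 + 5052\right) + 38141\right) = \left(1030 + \frac{-217 + 36}{2 \cdot 36}\right) \left(-7652 + 38141\right) = \left(1030 + \frac{1}{2} \cdot \frac{1}{36} \left(-181\right)\right) 30489 = \left(1030 - \frac{181}{72}\right) 30489 = \frac{73979}{72} \cdot 30489 = \frac{751848577}{24}$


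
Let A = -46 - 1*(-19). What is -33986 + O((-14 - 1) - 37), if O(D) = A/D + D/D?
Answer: -1767193/52 ≈ -33985.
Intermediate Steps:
A = -27 (A = -46 + 19 = -27)
O(D) = 1 - 27/D (O(D) = -27/D + D/D = -27/D + 1 = 1 - 27/D)
-33986 + O((-14 - 1) - 37) = -33986 + (-27 + ((-14 - 1) - 37))/((-14 - 1) - 37) = -33986 + (-27 + (-15 - 37))/(-15 - 37) = -33986 + (-27 - 52)/(-52) = -33986 - 1/52*(-79) = -33986 + 79/52 = -1767193/52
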